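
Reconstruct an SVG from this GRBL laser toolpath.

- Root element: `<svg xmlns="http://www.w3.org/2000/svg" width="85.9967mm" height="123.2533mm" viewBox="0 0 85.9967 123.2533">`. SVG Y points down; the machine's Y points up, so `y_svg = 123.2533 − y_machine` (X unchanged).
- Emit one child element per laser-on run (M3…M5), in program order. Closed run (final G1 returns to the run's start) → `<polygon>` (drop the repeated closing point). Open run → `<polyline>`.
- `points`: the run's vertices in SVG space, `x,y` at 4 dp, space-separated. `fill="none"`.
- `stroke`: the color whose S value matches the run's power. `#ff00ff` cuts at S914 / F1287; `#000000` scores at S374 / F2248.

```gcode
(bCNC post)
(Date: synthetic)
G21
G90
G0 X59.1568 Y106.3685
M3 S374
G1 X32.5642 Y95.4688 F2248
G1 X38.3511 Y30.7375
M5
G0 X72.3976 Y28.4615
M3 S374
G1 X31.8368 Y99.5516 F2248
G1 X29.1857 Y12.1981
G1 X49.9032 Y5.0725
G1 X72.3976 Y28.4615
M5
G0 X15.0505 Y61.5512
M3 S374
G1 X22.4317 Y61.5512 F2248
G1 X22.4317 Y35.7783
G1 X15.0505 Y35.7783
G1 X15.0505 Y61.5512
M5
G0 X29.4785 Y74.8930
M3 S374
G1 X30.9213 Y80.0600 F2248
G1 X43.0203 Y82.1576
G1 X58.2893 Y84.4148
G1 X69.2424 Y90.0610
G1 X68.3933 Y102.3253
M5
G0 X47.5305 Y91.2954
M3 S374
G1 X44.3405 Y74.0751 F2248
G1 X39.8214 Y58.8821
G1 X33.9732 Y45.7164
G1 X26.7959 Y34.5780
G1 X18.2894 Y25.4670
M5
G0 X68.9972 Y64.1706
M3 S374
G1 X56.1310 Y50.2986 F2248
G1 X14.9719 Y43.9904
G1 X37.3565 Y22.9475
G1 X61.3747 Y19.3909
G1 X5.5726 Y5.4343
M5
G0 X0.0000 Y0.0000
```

y_svg = 123.2533 − y_m. Every run uses S374, so all elements get stroke `#000000` (score).

[1] open run; points: 59.1568,16.8848 32.5642,27.7845 38.3511,92.5158

[2] closed run; points: 72.3976,94.7918 31.8368,23.7017 29.1857,111.0552 49.9032,118.1808

[3] closed run; points: 15.0505,61.7021 22.4317,61.7021 22.4317,87.4750 15.0505,87.4750

[4] open run; points: 29.4785,48.3603 30.9213,43.1933 43.0203,41.0957 58.2893,38.8385 69.2424,33.1923 68.3933,20.9280

[5] open run; points: 47.5305,31.9579 44.3405,49.1782 39.8214,64.3712 33.9732,77.5369 26.7959,88.6753 18.2894,97.7863

[6] open run; points: 68.9972,59.0827 56.1310,72.9547 14.9719,79.2629 37.3565,100.3058 61.3747,103.8624 5.5726,117.8190

<svg xmlns="http://www.w3.org/2000/svg" width="85.9967mm" height="123.2533mm" viewBox="0 0 85.9967 123.2533">
  <polyline points="59.1568,16.8848 32.5642,27.7845 38.3511,92.5158" fill="none" stroke="#000000"/>
  <polygon points="72.3976,94.7918 31.8368,23.7017 29.1857,111.0552 49.9032,118.1808" fill="none" stroke="#000000"/>
  <polygon points="15.0505,61.7021 22.4317,61.7021 22.4317,87.4750 15.0505,87.4750" fill="none" stroke="#000000"/>
  <polyline points="29.4785,48.3603 30.9213,43.1933 43.0203,41.0957 58.2893,38.8385 69.2424,33.1923 68.3933,20.9280" fill="none" stroke="#000000"/>
  <polyline points="47.5305,31.9579 44.3405,49.1782 39.8214,64.3712 33.9732,77.5369 26.7959,88.6753 18.2894,97.7863" fill="none" stroke="#000000"/>
  <polyline points="68.9972,59.0827 56.1310,72.9547 14.9719,79.2629 37.3565,100.3058 61.3747,103.8624 5.5726,117.8190" fill="none" stroke="#000000"/>
</svg>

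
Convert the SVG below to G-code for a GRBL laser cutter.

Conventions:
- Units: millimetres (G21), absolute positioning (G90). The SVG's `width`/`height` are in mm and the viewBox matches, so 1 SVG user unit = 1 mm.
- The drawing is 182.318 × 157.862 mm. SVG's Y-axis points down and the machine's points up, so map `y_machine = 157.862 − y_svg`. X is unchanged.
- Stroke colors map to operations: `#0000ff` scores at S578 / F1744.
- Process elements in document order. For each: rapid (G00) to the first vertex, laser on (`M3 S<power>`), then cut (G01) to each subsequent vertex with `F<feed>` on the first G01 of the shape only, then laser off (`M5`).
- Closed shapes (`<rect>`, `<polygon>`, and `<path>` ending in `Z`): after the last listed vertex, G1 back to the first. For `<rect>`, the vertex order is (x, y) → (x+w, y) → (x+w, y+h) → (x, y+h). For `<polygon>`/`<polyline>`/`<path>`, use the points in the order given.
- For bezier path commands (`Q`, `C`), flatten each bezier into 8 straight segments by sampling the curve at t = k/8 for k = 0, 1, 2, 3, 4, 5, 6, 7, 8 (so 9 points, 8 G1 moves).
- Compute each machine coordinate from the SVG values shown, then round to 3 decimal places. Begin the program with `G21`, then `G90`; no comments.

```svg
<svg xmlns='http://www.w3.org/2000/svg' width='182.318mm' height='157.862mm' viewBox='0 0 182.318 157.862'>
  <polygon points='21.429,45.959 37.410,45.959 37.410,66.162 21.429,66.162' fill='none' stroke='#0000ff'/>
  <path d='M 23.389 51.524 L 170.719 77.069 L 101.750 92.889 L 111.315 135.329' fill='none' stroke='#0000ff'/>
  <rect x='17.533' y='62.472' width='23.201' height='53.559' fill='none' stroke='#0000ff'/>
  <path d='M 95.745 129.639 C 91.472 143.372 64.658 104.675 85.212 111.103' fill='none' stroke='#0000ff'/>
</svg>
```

1 u = 1 mm; y_m = 157.862 − y.

[1] `<polygon>` rectangle, #0000ff→score S578 F1744: (21.429,111.903) → (37.410,111.903) → (37.410,91.700) → (21.429,91.700) → (21.429,111.903) (closed)

[2] `<path>` open polyline, #0000ff→score S578 F1744: (23.389,106.338) → (170.719,80.793) → (101.750,64.973) → (111.315,22.533)

[3] `<rect>` rectangle, #0000ff→score S578 F1744: (17.533,95.390) → (40.734,95.390) → (40.734,41.831) → (17.533,41.831) → (17.533,95.390) (closed)

[4] `<path>` cubic bezier, #0000ff→score S578 F1744: (95.745,28.223) → (93.223,25.340) → (89.406,26.230) → (85.115,29.748) → (81.168,34.752) → (78.386,40.098) → (77.586,44.643) → (79.588,47.245) → (85.212,46.759)

G21
G90
G00 X21.429 Y111.903
M3 S578
G01 X37.410 Y111.903 F1744
G01 X37.410 Y91.700
G01 X21.429 Y91.700
G01 X21.429 Y111.903
M5
G00 X23.389 Y106.338
M3 S578
G01 X170.719 Y80.793 F1744
G01 X101.750 Y64.973
G01 X111.315 Y22.533
M5
G00 X17.533 Y95.390
M3 S578
G01 X40.734 Y95.390 F1744
G01 X40.734 Y41.831
G01 X17.533 Y41.831
G01 X17.533 Y95.390
M5
G00 X95.745 Y28.223
M3 S578
G01 X93.223 Y25.340 F1744
G01 X89.406 Y26.230
G01 X85.115 Y29.748
G01 X81.168 Y34.752
G01 X78.386 Y40.098
G01 X77.586 Y44.643
G01 X79.588 Y47.245
G01 X85.212 Y46.759
M5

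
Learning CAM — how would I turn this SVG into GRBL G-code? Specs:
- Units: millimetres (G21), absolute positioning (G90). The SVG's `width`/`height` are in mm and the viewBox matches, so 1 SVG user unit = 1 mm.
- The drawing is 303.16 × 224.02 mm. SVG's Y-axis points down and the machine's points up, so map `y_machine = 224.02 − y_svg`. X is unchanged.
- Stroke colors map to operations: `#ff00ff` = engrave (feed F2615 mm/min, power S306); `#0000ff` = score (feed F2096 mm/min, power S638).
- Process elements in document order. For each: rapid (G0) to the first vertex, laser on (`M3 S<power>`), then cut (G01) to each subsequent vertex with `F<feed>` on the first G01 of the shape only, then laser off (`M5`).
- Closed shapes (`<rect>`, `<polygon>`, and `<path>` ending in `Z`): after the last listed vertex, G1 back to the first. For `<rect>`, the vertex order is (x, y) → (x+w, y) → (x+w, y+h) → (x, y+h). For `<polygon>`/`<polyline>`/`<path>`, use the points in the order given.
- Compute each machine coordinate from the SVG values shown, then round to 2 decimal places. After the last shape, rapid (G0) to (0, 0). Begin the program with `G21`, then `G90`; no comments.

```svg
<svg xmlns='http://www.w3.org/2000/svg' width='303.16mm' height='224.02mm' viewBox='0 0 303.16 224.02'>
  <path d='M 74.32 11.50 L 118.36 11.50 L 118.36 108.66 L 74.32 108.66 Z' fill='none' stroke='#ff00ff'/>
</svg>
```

G21
G90
G0 X74.32 Y212.52
M3 S306
G01 X118.36 Y212.52 F2615
G01 X118.36 Y115.36
G01 X74.32 Y115.36
G01 X74.32 Y212.52
M5
G0 X0.00 Y0.00

viewBox `0 0 303.16 224.02` with mm width/height → 1 unit = 1 mm. Flip: y_m = 224.02 − y_svg.

**Shape 1** — `<path>` rectangle, stroke `#ff00ff` → engrave (S306, F2615). Machine vertices: (74.32,212.52) → (118.36,212.52) → (118.36,115.36) → (74.32,115.36) → (74.32,212.52). Closed: final G1 returns to the first vertex.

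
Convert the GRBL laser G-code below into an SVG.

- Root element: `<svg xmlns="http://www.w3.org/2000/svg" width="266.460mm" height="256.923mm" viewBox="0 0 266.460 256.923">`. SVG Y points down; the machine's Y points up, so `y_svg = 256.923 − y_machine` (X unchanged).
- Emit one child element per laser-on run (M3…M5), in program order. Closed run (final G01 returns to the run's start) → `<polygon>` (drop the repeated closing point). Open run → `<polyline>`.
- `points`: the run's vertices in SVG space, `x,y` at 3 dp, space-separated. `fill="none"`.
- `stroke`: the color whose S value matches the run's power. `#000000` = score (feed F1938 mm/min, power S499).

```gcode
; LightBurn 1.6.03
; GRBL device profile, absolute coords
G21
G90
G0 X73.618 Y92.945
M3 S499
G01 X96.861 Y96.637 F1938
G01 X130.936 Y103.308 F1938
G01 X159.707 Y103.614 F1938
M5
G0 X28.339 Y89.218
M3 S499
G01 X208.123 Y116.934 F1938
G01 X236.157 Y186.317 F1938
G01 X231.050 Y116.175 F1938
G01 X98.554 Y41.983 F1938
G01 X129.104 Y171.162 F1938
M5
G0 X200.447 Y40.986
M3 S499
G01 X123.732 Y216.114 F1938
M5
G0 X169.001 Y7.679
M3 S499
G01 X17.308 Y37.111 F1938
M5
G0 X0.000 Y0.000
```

<svg xmlns="http://www.w3.org/2000/svg" width="266.460mm" height="256.923mm" viewBox="0 0 266.460 256.923">
  <polyline points="73.618,163.978 96.861,160.286 130.936,153.615 159.707,153.309" fill="none" stroke="#000000"/>
  <polyline points="28.339,167.705 208.123,139.989 236.157,70.606 231.050,140.748 98.554,214.940 129.104,85.761" fill="none" stroke="#000000"/>
  <polyline points="200.447,215.937 123.732,40.809" fill="none" stroke="#000000"/>
  <polyline points="169.001,249.244 17.308,219.812" fill="none" stroke="#000000"/>
</svg>

Machine Y-up, SVG Y-down with viewBox height 256.923, so y_svg = 256.923 − y_machine; X carries over. Every run uses S499, so all elements get stroke `#000000` (score).

Run 1: The run is open, so emit a `<polyline>` with points (Y-flipped): 73.618,163.978 96.861,160.286 130.936,153.615 159.707,153.309.

Run 2: The run is open, so emit a `<polyline>` with points (Y-flipped): 28.339,167.705 208.123,139.989 236.157,70.606 231.050,140.748 98.554,214.940 129.104,85.761.

Run 3: The run is open, so emit a `<polyline>` with points (Y-flipped): 200.447,215.937 123.732,40.809.

Run 4: The run is open, so emit a `<polyline>` with points (Y-flipped): 169.001,249.244 17.308,219.812.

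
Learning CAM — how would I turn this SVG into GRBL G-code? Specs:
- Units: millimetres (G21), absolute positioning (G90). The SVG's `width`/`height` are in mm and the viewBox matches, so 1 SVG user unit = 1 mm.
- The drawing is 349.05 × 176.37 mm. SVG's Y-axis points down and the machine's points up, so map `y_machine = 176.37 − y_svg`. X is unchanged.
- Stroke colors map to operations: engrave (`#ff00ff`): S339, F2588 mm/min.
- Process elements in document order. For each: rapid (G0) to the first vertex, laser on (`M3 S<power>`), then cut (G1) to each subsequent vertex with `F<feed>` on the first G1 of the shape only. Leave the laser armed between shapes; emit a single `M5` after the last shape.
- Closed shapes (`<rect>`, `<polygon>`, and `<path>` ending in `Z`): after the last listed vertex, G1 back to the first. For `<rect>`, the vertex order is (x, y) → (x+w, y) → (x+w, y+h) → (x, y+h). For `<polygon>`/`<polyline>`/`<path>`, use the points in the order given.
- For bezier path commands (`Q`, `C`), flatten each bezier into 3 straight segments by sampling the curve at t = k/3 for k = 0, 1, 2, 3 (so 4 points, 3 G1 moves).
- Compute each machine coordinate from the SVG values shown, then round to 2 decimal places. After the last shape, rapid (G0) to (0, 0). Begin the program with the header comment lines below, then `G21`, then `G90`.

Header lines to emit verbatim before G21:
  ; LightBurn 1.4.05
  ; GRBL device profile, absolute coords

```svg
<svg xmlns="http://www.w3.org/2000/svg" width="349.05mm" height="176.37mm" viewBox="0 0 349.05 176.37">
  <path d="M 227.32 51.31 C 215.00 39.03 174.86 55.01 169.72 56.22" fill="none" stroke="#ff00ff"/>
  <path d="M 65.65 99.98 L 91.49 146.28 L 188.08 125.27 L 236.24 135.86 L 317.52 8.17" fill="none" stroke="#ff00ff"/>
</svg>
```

; LightBurn 1.4.05
; GRBL device profile, absolute coords
G21
G90
G0 X227.32 Y125.06
M3 S339
G1 X208.05 Y129.51 F2588
G1 X184.20 Y124.69
G1 X169.72 Y120.15
G0 X65.65 Y76.39
M3 S339
G1 X91.49 Y30.09 F2588
G1 X188.08 Y51.10
G1 X236.24 Y40.51
G1 X317.52 Y168.20
M5
G0 X0.00 Y0.00

Since the viewBox matches the mm dimensions, user units are millimetres directly. The only transform is the Y-flip y_m = 176.37 − y_svg.

Shape 1 is a cubic bezier drawn with `<path>`. Its stroke #ff00ff means engrave at S339, F2588. After flipping Y the toolpath is (227.32,125.06) → (208.05,129.51) → (184.20,124.69) → (169.72,120.15).

Shape 2 is a open polyline drawn with `<path>`. Its stroke #ff00ff means engrave at S339, F2588. After flipping Y the toolpath is (65.65,76.39) → (91.49,30.09) → (188.08,51.10) → (236.24,40.51) → (317.52,168.20).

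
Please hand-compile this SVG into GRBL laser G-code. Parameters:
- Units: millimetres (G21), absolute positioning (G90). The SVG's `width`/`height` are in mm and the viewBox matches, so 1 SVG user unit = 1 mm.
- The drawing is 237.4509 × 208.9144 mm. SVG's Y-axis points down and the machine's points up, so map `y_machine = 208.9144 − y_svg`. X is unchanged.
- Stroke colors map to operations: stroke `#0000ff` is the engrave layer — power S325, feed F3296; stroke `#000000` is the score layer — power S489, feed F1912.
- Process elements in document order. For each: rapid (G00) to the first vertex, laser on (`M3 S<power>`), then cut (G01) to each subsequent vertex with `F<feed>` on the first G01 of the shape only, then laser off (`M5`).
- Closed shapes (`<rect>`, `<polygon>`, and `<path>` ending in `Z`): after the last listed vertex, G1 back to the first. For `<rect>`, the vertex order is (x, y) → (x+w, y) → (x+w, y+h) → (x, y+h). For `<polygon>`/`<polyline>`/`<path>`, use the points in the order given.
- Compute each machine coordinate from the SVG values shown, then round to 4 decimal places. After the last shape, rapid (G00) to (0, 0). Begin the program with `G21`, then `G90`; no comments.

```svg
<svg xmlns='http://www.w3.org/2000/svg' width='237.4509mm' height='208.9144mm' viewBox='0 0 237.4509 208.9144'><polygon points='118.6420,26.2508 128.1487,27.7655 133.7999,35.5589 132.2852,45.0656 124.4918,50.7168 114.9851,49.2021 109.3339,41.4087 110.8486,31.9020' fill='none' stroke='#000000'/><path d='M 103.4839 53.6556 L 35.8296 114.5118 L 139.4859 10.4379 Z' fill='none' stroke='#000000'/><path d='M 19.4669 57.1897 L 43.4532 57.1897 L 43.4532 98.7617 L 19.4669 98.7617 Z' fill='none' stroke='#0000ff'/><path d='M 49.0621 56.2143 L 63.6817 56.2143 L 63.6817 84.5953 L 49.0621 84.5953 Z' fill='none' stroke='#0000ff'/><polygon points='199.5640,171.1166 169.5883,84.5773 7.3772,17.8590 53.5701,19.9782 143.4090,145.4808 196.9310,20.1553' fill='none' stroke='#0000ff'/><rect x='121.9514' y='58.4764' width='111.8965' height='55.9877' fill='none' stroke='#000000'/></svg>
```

1 u = 1 mm; y_m = 208.9144 − y.

[1] `<polygon>` regular polygon, #000000→score S489 F1912: (118.6420,182.6636) → (128.1487,181.1489) → (133.7999,173.3555) → (132.2852,163.8488) → (124.4918,158.1976) → (114.9851,159.7123) → (109.3339,167.5057) → (110.8486,177.0124) → (118.6420,182.6636) (closed)

[2] `<path>` closed polygon, #000000→score S489 F1912: (103.4839,155.2588) → (35.8296,94.4026) → (139.4859,198.4765) → (103.4839,155.2588) (closed)

[3] `<path>` rectangle, #0000ff→engrave S325 F3296: (19.4669,151.7247) → (43.4532,151.7247) → (43.4532,110.1527) → (19.4669,110.1527) → (19.4669,151.7247) (closed)

[4] `<path>` rectangle, #0000ff→engrave S325 F3296: (49.0621,152.7001) → (63.6817,152.7001) → (63.6817,124.3191) → (49.0621,124.3191) → (49.0621,152.7001) (closed)

[5] `<polygon>` closed polygon, #0000ff→engrave S325 F3296: (199.5640,37.7978) → (169.5883,124.3371) → (7.3772,191.0554) → (53.5701,188.9362) → (143.4090,63.4336) → (196.9310,188.7591) → (199.5640,37.7978) (closed)

[6] `<rect>` rectangle, #000000→score S489 F1912: (121.9514,150.4380) → (233.8479,150.4380) → (233.8479,94.4503) → (121.9514,94.4503) → (121.9514,150.4380) (closed)

G21
G90
G00 X118.6420 Y182.6636
M3 S489
G01 X128.1487 Y181.1489 F1912
G01 X133.7999 Y173.3555
G01 X132.2852 Y163.8488
G01 X124.4918 Y158.1976
G01 X114.9851 Y159.7123
G01 X109.3339 Y167.5057
G01 X110.8486 Y177.0124
G01 X118.6420 Y182.6636
M5
G00 X103.4839 Y155.2588
M3 S489
G01 X35.8296 Y94.4026 F1912
G01 X139.4859 Y198.4765
G01 X103.4839 Y155.2588
M5
G00 X19.4669 Y151.7247
M3 S325
G01 X43.4532 Y151.7247 F3296
G01 X43.4532 Y110.1527
G01 X19.4669 Y110.1527
G01 X19.4669 Y151.7247
M5
G00 X49.0621 Y152.7001
M3 S325
G01 X63.6817 Y152.7001 F3296
G01 X63.6817 Y124.3191
G01 X49.0621 Y124.3191
G01 X49.0621 Y152.7001
M5
G00 X199.5640 Y37.7978
M3 S325
G01 X169.5883 Y124.3371 F3296
G01 X7.3772 Y191.0554
G01 X53.5701 Y188.9362
G01 X143.4090 Y63.4336
G01 X196.9310 Y188.7591
G01 X199.5640 Y37.7978
M5
G00 X121.9514 Y150.4380
M3 S489
G01 X233.8479 Y150.4380 F1912
G01 X233.8479 Y94.4503
G01 X121.9514 Y94.4503
G01 X121.9514 Y150.4380
M5
G00 X0.0000 Y0.0000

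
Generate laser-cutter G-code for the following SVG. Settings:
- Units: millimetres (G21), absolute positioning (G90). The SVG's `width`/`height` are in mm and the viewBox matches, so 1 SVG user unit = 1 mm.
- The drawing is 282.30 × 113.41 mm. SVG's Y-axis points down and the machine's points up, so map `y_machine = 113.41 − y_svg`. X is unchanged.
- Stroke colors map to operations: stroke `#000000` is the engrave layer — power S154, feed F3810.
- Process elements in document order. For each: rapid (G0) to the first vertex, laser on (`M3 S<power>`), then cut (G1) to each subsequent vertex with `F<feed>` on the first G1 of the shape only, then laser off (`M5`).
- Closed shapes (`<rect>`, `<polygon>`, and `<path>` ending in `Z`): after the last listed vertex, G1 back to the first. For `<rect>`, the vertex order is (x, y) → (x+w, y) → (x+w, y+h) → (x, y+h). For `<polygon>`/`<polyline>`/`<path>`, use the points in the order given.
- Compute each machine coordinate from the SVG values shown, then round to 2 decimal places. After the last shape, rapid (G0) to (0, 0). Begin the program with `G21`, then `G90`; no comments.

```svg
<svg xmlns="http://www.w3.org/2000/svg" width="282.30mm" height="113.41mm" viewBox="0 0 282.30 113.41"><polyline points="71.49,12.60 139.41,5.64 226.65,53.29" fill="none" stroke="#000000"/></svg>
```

viewBox `0 0 282.30 113.41` with mm width/height → 1 unit = 1 mm. Flip: y_m = 113.41 − y_svg.

**Shape 1** — `<polyline>` open polyline, stroke `#000000` → engrave (S154, F3810). Machine vertices: (71.49,100.81) → (139.41,107.77) → (226.65,60.12). Open path.

G21
G90
G0 X71.49 Y100.81
M3 S154
G1 X139.41 Y107.77 F3810
G1 X226.65 Y60.12
M5
G0 X0.00 Y0.00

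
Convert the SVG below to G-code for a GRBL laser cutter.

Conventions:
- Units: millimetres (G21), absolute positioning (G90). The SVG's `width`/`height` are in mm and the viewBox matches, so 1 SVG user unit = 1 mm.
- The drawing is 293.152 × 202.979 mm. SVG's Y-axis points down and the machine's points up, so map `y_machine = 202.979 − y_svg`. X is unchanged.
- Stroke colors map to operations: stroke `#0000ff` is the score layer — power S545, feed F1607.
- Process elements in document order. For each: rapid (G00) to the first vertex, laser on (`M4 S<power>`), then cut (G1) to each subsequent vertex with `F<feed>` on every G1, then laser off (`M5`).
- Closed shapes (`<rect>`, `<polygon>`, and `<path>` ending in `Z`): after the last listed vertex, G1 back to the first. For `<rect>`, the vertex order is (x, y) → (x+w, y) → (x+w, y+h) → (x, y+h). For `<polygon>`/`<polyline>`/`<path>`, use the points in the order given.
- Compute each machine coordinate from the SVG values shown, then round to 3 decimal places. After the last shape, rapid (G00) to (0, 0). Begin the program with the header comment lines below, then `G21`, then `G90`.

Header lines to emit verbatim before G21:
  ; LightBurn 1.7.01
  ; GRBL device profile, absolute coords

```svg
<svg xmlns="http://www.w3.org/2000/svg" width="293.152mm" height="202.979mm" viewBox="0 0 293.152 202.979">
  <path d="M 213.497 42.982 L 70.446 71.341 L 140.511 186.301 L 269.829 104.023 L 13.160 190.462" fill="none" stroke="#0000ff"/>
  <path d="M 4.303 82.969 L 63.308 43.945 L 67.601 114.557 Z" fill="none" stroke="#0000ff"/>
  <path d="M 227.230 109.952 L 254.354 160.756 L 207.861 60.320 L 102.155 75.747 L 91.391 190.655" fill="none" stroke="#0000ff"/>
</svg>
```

viewBox `0 0 293.152 202.979` with mm width/height → 1 unit = 1 mm. Flip: y_m = 202.979 − y_svg.

**Shape 1** — `<path>` open polyline, stroke `#0000ff` → score (S545, F1607). Machine vertices: (213.497,159.997) → (70.446,131.638) → (140.511,16.678) → (269.829,98.956) → (13.160,12.517). Open path.

**Shape 2** — `<path>` regular polygon, stroke `#0000ff` → score (S545, F1607). Machine vertices: (4.303,120.010) → (63.308,159.034) → (67.601,88.422) → (4.303,120.010). Closed: final G1 returns to the first vertex.

**Shape 3** — `<path>` open polyline, stroke `#0000ff` → score (S545, F1607). Machine vertices: (227.230,93.027) → (254.354,42.223) → (207.861,142.659) → (102.155,127.232) → (91.391,12.324). Open path.

; LightBurn 1.7.01
; GRBL device profile, absolute coords
G21
G90
G00 X213.497 Y159.997
M4 S545
G1 X70.446 Y131.638 F1607
G1 X140.511 Y16.678 F1607
G1 X269.829 Y98.956 F1607
G1 X13.160 Y12.517 F1607
M5
G00 X4.303 Y120.010
M4 S545
G1 X63.308 Y159.034 F1607
G1 X67.601 Y88.422 F1607
G1 X4.303 Y120.010 F1607
M5
G00 X227.230 Y93.027
M4 S545
G1 X254.354 Y42.223 F1607
G1 X207.861 Y142.659 F1607
G1 X102.155 Y127.232 F1607
G1 X91.391 Y12.324 F1607
M5
G00 X0.000 Y0.000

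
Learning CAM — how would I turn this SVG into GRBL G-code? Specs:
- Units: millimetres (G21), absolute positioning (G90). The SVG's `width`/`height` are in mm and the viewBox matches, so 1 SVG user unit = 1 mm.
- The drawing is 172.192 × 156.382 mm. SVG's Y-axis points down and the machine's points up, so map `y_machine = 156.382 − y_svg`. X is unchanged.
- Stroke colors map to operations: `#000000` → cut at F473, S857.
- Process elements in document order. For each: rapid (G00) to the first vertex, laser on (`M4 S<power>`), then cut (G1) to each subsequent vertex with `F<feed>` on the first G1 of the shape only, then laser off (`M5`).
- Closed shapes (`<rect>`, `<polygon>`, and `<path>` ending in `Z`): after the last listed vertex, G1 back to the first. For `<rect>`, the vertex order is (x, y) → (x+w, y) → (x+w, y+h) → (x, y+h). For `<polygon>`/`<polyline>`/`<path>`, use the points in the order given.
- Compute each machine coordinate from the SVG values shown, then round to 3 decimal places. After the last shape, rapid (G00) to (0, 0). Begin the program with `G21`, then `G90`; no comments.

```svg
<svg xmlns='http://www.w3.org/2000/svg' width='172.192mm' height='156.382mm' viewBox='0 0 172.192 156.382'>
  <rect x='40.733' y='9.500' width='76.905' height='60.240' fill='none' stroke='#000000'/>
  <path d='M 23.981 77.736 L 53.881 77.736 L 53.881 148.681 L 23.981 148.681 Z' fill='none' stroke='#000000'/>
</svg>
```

G21
G90
G00 X40.733 Y146.882
M4 S857
G1 X117.638 Y146.882 F473
G1 X117.638 Y86.642
G1 X40.733 Y86.642
G1 X40.733 Y146.882
M5
G00 X23.981 Y78.646
M4 S857
G1 X53.881 Y78.646 F473
G1 X53.881 Y7.701
G1 X23.981 Y7.701
G1 X23.981 Y78.646
M5
G00 X0.000 Y0.000

viewBox `0 0 172.192 156.382` with mm width/height → 1 unit = 1 mm. Flip: y_m = 156.382 − y_svg.

**Shape 1** — `<rect>` rectangle, stroke `#000000` → cut (S857, F473). Machine vertices: (40.733,146.882) → (117.638,146.882) → (117.638,86.642) → (40.733,86.642) → (40.733,146.882). Closed: final G1 returns to the first vertex.

**Shape 2** — `<path>` rectangle, stroke `#000000` → cut (S857, F473). Machine vertices: (23.981,78.646) → (53.881,78.646) → (53.881,7.701) → (23.981,7.701) → (23.981,78.646). Closed: final G1 returns to the first vertex.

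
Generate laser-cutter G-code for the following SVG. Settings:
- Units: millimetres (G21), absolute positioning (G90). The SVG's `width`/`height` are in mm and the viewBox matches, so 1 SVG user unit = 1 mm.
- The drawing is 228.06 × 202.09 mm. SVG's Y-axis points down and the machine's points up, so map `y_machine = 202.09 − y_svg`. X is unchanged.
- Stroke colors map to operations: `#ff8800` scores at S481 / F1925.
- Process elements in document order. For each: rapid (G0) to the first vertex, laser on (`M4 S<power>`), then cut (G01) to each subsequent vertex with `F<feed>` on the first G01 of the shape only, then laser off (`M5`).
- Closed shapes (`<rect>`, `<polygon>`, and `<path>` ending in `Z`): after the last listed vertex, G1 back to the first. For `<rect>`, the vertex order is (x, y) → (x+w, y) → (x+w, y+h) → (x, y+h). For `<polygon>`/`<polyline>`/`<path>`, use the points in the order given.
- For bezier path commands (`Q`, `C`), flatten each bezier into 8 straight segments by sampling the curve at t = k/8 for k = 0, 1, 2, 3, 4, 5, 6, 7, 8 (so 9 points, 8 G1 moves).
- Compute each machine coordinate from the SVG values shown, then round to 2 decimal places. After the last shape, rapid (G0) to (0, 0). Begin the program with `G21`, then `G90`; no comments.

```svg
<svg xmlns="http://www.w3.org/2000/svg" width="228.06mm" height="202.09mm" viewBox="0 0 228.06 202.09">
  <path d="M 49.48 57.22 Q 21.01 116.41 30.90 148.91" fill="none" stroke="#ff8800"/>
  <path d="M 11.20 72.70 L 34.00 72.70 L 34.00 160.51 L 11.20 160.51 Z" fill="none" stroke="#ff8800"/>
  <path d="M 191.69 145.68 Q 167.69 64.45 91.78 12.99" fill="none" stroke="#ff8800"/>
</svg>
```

Since the viewBox matches the mm dimensions, user units are millimetres directly. The only transform is the Y-flip y_m = 202.09 − y_svg.

Shape 1 is a quadratic bezier drawn with `<path>`. Its stroke #ff8800 means score at S481, F1925. After flipping Y the toolpath is (49.48,144.87) → (42.96,130.49) → (37.64,116.94) → (33.52,104.23) → (30.60,92.35) → (28.88,81.31) → (28.35,71.10) → (29.03,61.72) → (30.90,53.18).

Shape 2 is a rectangle drawn with `<path>`. Its stroke #ff8800 means score at S481, F1925. After flipping Y the toolpath is (11.20,129.39) → (34.00,129.39) → (34.00,41.58) → (11.20,41.58) → (11.20,129.39), returning to the start.

Shape 3 is a quadratic bezier drawn with `<path>`. Its stroke #ff8800 means score at S481, F1925. After flipping Y the toolpath is (191.69,56.41) → (184.88,76.25) → (176.45,95.16) → (166.39,113.15) → (154.71,130.20) → (141.41,146.32) → (126.49,161.51) → (109.95,175.77) → (91.78,189.10).

G21
G90
G0 X49.48 Y144.87
M4 S481
G01 X42.96 Y130.49 F1925
G01 X37.64 Y116.94
G01 X33.52 Y104.23
G01 X30.60 Y92.35
G01 X28.88 Y81.31
G01 X28.35 Y71.10
G01 X29.03 Y61.72
G01 X30.90 Y53.18
M5
G0 X11.20 Y129.39
M4 S481
G01 X34.00 Y129.39 F1925
G01 X34.00 Y41.58
G01 X11.20 Y41.58
G01 X11.20 Y129.39
M5
G0 X191.69 Y56.41
M4 S481
G01 X184.88 Y76.25 F1925
G01 X176.45 Y95.16
G01 X166.39 Y113.15
G01 X154.71 Y130.20
G01 X141.41 Y146.32
G01 X126.49 Y161.51
G01 X109.95 Y175.77
G01 X91.78 Y189.10
M5
G0 X0.00 Y0.00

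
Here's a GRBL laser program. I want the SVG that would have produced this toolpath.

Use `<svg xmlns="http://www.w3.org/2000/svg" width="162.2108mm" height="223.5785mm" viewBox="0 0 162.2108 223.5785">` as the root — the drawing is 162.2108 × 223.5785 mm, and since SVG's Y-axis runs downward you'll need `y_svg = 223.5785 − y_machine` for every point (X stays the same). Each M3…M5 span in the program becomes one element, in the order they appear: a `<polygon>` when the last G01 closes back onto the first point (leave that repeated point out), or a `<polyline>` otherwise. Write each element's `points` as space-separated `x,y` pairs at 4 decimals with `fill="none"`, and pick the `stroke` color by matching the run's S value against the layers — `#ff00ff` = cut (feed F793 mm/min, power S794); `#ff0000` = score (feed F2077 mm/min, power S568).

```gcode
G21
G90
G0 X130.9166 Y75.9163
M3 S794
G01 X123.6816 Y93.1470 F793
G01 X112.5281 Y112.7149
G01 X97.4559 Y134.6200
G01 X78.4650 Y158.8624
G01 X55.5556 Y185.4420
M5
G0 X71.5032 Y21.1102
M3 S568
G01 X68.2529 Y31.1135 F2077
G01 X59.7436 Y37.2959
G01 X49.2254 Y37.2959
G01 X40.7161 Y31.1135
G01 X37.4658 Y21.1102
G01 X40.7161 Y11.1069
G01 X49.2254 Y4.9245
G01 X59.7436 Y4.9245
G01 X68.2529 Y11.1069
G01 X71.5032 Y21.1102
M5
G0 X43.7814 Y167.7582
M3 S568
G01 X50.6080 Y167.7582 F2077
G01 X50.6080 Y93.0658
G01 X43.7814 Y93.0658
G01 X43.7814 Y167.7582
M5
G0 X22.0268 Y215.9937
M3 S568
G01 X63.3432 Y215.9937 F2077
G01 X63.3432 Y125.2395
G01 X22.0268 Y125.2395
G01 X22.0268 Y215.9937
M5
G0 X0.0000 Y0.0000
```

Machine Y-up, SVG Y-down with viewBox height 223.5785, so y_svg = 223.5785 − y_machine; X carries over.

Run 1: S794 ⇒ cut layer `#ff00ff`. The run is open, so emit a `<polyline>` with points (Y-flipped): 130.9166,147.6622 123.6816,130.4315 112.5281,110.8636 97.4559,88.9585 78.4650,64.7161 55.5556,38.1365.

Run 2: the run's S568 means `#ff0000` (score). The run returns to its start, so emit a `<polygon>` with points (Y-flipped): 71.5032,202.4683 68.2529,192.4650 59.7436,186.2826 49.2254,186.2826 40.7161,192.4650 37.4658,202.4683 40.7161,212.4716 49.2254,218.6540 59.7436,218.6540 68.2529,212.4716.

Run 3: S568 ⇒ score layer `#ff0000`. The run returns to its start, so emit a `<polygon>` with points (Y-flipped): 43.7814,55.8203 50.6080,55.8203 50.6080,130.5127 43.7814,130.5127.

Run 4: power S568 maps to stroke `#ff0000` (score). The run returns to its start, so emit a `<polygon>` with points (Y-flipped): 22.0268,7.5848 63.3432,7.5848 63.3432,98.3390 22.0268,98.3390.

<svg xmlns="http://www.w3.org/2000/svg" width="162.2108mm" height="223.5785mm" viewBox="0 0 162.2108 223.5785">
  <polyline points="130.9166,147.6622 123.6816,130.4315 112.5281,110.8636 97.4559,88.9585 78.4650,64.7161 55.5556,38.1365" fill="none" stroke="#ff00ff"/>
  <polygon points="71.5032,202.4683 68.2529,192.4650 59.7436,186.2826 49.2254,186.2826 40.7161,192.4650 37.4658,202.4683 40.7161,212.4716 49.2254,218.6540 59.7436,218.6540 68.2529,212.4716" fill="none" stroke="#ff0000"/>
  <polygon points="43.7814,55.8203 50.6080,55.8203 50.6080,130.5127 43.7814,130.5127" fill="none" stroke="#ff0000"/>
  <polygon points="22.0268,7.5848 63.3432,7.5848 63.3432,98.3390 22.0268,98.3390" fill="none" stroke="#ff0000"/>
</svg>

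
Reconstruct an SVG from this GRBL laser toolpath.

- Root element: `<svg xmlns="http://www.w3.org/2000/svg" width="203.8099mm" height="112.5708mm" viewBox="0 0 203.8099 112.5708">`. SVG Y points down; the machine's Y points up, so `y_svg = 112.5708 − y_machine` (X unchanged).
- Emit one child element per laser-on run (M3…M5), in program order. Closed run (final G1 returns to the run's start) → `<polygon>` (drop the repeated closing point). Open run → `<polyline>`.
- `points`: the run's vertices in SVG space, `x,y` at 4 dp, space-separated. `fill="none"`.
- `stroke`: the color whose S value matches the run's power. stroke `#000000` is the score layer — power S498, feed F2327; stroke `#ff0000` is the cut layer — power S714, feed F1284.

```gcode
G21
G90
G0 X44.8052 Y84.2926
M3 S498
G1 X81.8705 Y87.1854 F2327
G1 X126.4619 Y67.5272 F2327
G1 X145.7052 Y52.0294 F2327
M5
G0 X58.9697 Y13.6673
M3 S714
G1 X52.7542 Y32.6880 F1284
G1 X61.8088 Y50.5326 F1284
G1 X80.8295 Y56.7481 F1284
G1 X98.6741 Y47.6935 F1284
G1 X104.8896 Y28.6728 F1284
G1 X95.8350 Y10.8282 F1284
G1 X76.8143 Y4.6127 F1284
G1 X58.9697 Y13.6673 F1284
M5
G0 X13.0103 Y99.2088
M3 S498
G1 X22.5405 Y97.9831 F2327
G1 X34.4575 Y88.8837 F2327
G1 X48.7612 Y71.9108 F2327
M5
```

<svg xmlns="http://www.w3.org/2000/svg" width="203.8099mm" height="112.5708mm" viewBox="0 0 203.8099 112.5708">
  <polyline points="44.8052,28.2782 81.8705,25.3854 126.4619,45.0436 145.7052,60.5414" fill="none" stroke="#000000"/>
  <polygon points="58.9697,98.9035 52.7542,79.8828 61.8088,62.0382 80.8295,55.8227 98.6741,64.8773 104.8896,83.8980 95.8350,101.7426 76.8143,107.9581" fill="none" stroke="#ff0000"/>
  <polyline points="13.0103,13.3620 22.5405,14.5877 34.4575,23.6871 48.7612,40.6600" fill="none" stroke="#000000"/>
</svg>

Each laser-on run becomes one SVG element. Flip Y back into SVG space with y_svg = 112.5708 − y_machine.

Run 1: the run's S498 means `#000000` (score). The run is open, so emit a `<polyline>` with points (Y-flipped): 44.8052,28.2782 81.8705,25.3854 126.4619,45.0436 145.7052,60.5414.

Run 2: S714 ⇒ cut layer `#ff0000`. The run returns to its start, so emit a `<polygon>` with points (Y-flipped): 58.9697,98.9035 52.7542,79.8828 61.8088,62.0382 80.8295,55.8227 98.6741,64.8773 104.8896,83.8980 95.8350,101.7426 76.8143,107.9581.

Run 3: power S498 maps to stroke `#000000` (score). The run is open, so emit a `<polyline>` with points (Y-flipped): 13.0103,13.3620 22.5405,14.5877 34.4575,23.6871 48.7612,40.6600.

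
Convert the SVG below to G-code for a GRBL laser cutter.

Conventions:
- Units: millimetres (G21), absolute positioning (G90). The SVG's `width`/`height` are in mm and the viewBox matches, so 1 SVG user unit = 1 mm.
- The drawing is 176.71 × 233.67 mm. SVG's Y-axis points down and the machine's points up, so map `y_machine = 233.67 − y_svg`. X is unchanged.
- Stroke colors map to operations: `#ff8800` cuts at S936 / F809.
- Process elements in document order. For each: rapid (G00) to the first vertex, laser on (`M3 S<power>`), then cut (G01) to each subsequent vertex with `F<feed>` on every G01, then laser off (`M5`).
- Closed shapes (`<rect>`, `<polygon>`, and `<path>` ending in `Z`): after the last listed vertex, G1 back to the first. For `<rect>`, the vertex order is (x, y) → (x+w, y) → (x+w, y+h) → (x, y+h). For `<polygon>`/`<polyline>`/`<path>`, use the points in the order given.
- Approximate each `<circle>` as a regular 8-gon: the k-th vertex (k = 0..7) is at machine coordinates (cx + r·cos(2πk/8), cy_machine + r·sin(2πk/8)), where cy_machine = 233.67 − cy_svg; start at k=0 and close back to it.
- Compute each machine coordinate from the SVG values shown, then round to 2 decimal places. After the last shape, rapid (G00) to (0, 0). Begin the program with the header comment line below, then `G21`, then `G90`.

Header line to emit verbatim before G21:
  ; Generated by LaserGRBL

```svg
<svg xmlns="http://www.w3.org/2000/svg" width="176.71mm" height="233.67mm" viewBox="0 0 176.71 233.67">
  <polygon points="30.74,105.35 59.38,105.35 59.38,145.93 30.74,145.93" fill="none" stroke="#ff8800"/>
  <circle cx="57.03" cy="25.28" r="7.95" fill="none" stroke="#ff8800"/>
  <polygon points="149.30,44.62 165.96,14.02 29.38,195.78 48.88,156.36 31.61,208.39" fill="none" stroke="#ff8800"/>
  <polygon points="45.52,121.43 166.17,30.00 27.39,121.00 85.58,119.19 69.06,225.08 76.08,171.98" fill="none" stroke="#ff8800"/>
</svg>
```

viewBox `0 0 176.71 233.67` with mm width/height → 1 unit = 1 mm. Flip: y_m = 233.67 − y_svg.

**Shape 1** — `<polygon>` rectangle, stroke `#ff8800` → cut (S936, F809). Machine vertices: (30.74,128.32) → (59.38,128.32) → (59.38,87.74) → (30.74,87.74) → (30.74,128.32). Closed: final G1 returns to the first vertex.

**Shape 2** — `<circle>` circle, stroke `#ff8800` → cut (S936, F809). Machine vertices: (64.98,208.39) → (62.65,214.01) → (57.03,216.34) → (51.41,214.01) → (49.08,208.39) → (51.41,202.77) → (57.03,200.44) → (62.65,202.77) → (64.98,208.39). Closed: final G1 returns to the first vertex.

**Shape 3** — `<polygon>` closed polygon, stroke `#ff8800` → cut (S936, F809). Machine vertices: (149.30,189.05) → (165.96,219.65) → (29.38,37.89) → (48.88,77.31) → (31.61,25.28) → (149.30,189.05). Closed: final G1 returns to the first vertex.

**Shape 4** — `<polygon>` closed polygon, stroke `#ff8800` → cut (S936, F809). Machine vertices: (45.52,112.24) → (166.17,203.67) → (27.39,112.67) → (85.58,114.48) → (69.06,8.59) → (76.08,61.69) → (45.52,112.24). Closed: final G1 returns to the first vertex.

; Generated by LaserGRBL
G21
G90
G00 X30.74 Y128.32
M3 S936
G01 X59.38 Y128.32 F809
G01 X59.38 Y87.74 F809
G01 X30.74 Y87.74 F809
G01 X30.74 Y128.32 F809
M5
G00 X64.98 Y208.39
M3 S936
G01 X62.65 Y214.01 F809
G01 X57.03 Y216.34 F809
G01 X51.41 Y214.01 F809
G01 X49.08 Y208.39 F809
G01 X51.41 Y202.77 F809
G01 X57.03 Y200.44 F809
G01 X62.65 Y202.77 F809
G01 X64.98 Y208.39 F809
M5
G00 X149.30 Y189.05
M3 S936
G01 X165.96 Y219.65 F809
G01 X29.38 Y37.89 F809
G01 X48.88 Y77.31 F809
G01 X31.61 Y25.28 F809
G01 X149.30 Y189.05 F809
M5
G00 X45.52 Y112.24
M3 S936
G01 X166.17 Y203.67 F809
G01 X27.39 Y112.67 F809
G01 X85.58 Y114.48 F809
G01 X69.06 Y8.59 F809
G01 X76.08 Y61.69 F809
G01 X45.52 Y112.24 F809
M5
G00 X0.00 Y0.00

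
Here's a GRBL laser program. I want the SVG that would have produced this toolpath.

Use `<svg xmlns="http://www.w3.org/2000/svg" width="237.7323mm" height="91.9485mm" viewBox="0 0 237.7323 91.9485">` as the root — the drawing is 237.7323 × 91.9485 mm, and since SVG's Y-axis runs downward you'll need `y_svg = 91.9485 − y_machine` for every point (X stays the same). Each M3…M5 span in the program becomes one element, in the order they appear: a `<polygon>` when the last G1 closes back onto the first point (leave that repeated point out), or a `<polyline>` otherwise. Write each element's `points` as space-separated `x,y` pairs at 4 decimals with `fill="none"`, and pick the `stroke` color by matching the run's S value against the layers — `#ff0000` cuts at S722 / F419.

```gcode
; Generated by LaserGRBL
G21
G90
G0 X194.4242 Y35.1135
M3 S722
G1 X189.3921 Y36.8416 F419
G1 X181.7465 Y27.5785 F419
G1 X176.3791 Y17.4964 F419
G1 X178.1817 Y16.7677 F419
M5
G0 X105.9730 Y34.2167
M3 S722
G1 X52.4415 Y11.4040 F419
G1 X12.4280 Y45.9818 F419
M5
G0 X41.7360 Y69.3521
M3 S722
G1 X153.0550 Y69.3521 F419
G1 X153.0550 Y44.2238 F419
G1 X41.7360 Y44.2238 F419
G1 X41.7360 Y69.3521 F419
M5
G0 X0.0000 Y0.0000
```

<svg xmlns="http://www.w3.org/2000/svg" width="237.7323mm" height="91.9485mm" viewBox="0 0 237.7323 91.9485">
  <polyline points="194.4242,56.8350 189.3921,55.1069 181.7465,64.3700 176.3791,74.4521 178.1817,75.1808" fill="none" stroke="#ff0000"/>
  <polyline points="105.9730,57.7318 52.4415,80.5445 12.4280,45.9667" fill="none" stroke="#ff0000"/>
  <polygon points="41.7360,22.5964 153.0550,22.5964 153.0550,47.7247 41.7360,47.7247" fill="none" stroke="#ff0000"/>
</svg>

y_svg = 91.9485 − y_m. Every run uses S722, so all elements get stroke `#ff0000` (cut).

[1] open run; points: 194.4242,56.8350 189.3921,55.1069 181.7465,64.3700 176.3791,74.4521 178.1817,75.1808

[2] open run; points: 105.9730,57.7318 52.4415,80.5445 12.4280,45.9667

[3] closed run; points: 41.7360,22.5964 153.0550,22.5964 153.0550,47.7247 41.7360,47.7247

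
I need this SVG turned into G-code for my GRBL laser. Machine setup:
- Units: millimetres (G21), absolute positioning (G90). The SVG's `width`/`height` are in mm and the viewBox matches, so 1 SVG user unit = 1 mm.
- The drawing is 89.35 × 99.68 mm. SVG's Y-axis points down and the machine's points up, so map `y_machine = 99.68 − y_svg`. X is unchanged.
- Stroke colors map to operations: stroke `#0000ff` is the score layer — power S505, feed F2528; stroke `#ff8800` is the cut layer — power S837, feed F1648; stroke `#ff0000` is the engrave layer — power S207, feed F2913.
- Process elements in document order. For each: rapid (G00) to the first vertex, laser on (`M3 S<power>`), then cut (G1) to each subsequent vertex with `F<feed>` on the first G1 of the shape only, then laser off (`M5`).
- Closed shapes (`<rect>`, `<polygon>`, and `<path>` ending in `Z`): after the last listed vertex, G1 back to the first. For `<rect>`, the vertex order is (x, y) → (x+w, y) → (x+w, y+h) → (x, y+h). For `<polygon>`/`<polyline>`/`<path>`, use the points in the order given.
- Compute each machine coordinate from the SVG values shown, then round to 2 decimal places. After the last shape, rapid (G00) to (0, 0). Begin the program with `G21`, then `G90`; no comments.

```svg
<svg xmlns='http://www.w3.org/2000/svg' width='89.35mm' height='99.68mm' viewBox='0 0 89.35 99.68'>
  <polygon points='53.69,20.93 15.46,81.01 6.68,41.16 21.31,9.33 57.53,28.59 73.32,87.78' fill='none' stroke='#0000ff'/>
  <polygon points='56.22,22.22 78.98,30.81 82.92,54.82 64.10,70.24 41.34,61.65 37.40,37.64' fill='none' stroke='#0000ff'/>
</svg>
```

G21
G90
G00 X53.69 Y78.75
M3 S505
G1 X15.46 Y18.67 F2528
G1 X6.68 Y58.52
G1 X21.31 Y90.35
G1 X57.53 Y71.09
G1 X73.32 Y11.90
G1 X53.69 Y78.75
M5
G00 X56.22 Y77.46
M3 S505
G1 X78.98 Y68.87 F2528
G1 X82.92 Y44.86
G1 X64.10 Y29.44
G1 X41.34 Y38.03
G1 X37.40 Y62.04
G1 X56.22 Y77.46
M5
G00 X0.00 Y0.00

viewBox `0 0 89.35 99.68` with mm width/height → 1 unit = 1 mm. Flip: y_m = 99.68 − y_svg.

**Shape 1** — `<polygon>` closed polygon, stroke `#0000ff` → score (S505, F2528). Machine vertices: (53.69,78.75) → (15.46,18.67) → (6.68,58.52) → (21.31,90.35) → (57.53,71.09) → (73.32,11.90) → (53.69,78.75). Closed: final G1 returns to the first vertex.

**Shape 2** — `<polygon>` regular polygon, stroke `#0000ff` → score (S505, F2528). Machine vertices: (56.22,77.46) → (78.98,68.87) → (82.92,44.86) → (64.10,29.44) → (41.34,38.03) → (37.40,62.04) → (56.22,77.46). Closed: final G1 returns to the first vertex.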